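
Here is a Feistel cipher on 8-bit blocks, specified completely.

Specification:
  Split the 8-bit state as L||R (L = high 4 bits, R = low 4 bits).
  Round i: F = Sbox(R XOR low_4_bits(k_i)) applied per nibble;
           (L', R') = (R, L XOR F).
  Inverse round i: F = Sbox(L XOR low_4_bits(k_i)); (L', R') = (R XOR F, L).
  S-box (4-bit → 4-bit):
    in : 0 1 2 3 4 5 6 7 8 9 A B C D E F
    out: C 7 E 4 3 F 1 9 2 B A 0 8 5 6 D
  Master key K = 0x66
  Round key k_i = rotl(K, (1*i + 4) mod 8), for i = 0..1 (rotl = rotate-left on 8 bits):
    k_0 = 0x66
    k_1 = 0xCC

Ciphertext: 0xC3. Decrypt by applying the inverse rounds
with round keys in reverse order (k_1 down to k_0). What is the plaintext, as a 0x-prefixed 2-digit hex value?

0x7F

s_0 = ciphertext = 0xC3
s_1 = InvRound(s_0, k_1) = 0xFC
s_2 = InvRound(s_1, k_0) = 0x7F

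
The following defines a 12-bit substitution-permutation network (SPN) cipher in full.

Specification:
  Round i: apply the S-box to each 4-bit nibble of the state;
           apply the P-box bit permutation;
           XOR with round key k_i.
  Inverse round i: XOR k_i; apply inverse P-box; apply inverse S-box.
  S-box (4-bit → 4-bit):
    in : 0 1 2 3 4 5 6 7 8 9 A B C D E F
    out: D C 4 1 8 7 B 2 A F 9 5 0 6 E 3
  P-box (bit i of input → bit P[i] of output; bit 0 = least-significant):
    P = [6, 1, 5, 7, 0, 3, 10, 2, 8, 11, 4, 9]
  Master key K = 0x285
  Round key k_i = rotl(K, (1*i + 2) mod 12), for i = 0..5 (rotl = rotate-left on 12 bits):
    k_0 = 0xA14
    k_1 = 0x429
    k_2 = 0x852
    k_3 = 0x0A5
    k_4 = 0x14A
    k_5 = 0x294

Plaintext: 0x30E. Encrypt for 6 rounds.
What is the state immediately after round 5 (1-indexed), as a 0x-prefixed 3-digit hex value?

s_0 = plaintext = 0x30E
s_1 = Round(s_0, k_0) = 0xFB3
s_2 = Round(s_1, k_1) = 0x968
s_3 = Round(s_2, k_2) = 0x3CD
s_4 = Round(s_3, k_3) = 0x187
s_5 = Round(s_4, k_4) = 0x354
s_6 = Round(s_5, k_5) = 0x71D

0x354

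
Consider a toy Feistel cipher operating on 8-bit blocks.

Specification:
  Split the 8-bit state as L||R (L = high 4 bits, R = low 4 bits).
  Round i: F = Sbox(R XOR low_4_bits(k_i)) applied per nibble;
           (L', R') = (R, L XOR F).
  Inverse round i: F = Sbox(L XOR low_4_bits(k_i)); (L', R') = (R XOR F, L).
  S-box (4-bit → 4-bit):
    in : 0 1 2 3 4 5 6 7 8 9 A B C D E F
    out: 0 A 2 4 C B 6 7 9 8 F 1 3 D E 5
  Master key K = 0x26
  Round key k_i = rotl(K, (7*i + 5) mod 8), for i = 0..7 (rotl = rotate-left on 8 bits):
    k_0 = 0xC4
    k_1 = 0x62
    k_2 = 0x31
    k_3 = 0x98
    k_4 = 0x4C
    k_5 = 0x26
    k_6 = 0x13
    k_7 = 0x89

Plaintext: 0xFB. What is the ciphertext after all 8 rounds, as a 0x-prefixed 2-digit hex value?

s_0 = plaintext = 0xFB
s_1 = Round(s_0, k_0) = 0xBA
s_2 = Round(s_1, k_1) = 0xA2
s_3 = Round(s_2, k_2) = 0x2E
s_4 = Round(s_3, k_3) = 0xE4
s_5 = Round(s_4, k_4) = 0x47
s_6 = Round(s_5, k_5) = 0x7E
s_7 = Round(s_6, k_6) = 0xEA
s_8 = Round(s_7, k_7) = 0xAA

0xAA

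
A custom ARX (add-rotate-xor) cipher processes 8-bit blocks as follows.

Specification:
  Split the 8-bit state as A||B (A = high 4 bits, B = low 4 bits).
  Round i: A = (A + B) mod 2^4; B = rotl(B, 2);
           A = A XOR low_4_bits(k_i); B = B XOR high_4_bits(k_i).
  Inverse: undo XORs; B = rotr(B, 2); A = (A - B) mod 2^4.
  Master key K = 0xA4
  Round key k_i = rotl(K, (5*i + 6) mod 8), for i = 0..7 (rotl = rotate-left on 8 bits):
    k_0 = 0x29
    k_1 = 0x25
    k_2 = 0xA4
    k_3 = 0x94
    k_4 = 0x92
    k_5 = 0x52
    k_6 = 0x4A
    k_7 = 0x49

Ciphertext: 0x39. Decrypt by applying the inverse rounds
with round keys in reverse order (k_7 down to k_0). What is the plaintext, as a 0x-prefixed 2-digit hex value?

0x06

s_0 = ciphertext = 0x39
s_1 = InvRound(s_0, k_7) = 0x37
s_2 = InvRound(s_1, k_6) = 0xDC
s_3 = InvRound(s_2, k_5) = 0x96
s_4 = InvRound(s_3, k_4) = 0xCF
s_5 = InvRound(s_4, k_3) = 0xF9
s_6 = InvRound(s_5, k_2) = 0xFC
s_7 = InvRound(s_6, k_1) = 0xFB
s_8 = InvRound(s_7, k_0) = 0x06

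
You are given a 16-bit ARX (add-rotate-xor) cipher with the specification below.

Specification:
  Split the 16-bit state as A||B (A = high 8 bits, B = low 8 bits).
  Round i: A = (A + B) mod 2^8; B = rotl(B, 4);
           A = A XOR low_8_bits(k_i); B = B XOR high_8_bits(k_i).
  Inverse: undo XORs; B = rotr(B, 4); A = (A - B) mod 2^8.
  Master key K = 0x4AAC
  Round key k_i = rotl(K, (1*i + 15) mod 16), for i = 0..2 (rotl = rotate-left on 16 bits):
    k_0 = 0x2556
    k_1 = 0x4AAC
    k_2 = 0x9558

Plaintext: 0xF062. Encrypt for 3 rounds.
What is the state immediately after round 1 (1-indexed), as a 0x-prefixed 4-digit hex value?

s_0 = plaintext = 0xF062
s_1 = Round(s_0, k_0) = 0x0403
s_2 = Round(s_1, k_1) = 0xAB7A
s_3 = Round(s_2, k_2) = 0x7D32

0x0403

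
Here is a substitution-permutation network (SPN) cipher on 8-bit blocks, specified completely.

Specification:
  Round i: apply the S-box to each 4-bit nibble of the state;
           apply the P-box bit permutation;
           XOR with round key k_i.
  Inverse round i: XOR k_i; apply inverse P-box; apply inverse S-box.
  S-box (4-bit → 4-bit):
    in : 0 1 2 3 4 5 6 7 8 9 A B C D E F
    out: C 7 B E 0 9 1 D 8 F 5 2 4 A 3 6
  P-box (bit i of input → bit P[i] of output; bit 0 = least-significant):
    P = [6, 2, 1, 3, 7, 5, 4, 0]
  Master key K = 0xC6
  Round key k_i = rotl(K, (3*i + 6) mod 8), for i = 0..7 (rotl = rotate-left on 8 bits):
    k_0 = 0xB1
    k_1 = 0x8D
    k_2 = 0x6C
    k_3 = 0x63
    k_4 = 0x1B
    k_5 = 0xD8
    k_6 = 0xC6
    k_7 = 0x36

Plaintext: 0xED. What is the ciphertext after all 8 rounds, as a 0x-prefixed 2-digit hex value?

s_0 = plaintext = 0xED
s_1 = Round(s_0, k_0) = 0x1D
s_2 = Round(s_1, k_1) = 0x31
s_3 = Round(s_2, k_2) = 0x1B
s_4 = Round(s_3, k_3) = 0xD7
s_5 = Round(s_4, k_4) = 0x70
s_6 = Round(s_5, k_5) = 0x43
s_7 = Round(s_6, k_6) = 0xC8
s_8 = Round(s_7, k_7) = 0x2E

0x2E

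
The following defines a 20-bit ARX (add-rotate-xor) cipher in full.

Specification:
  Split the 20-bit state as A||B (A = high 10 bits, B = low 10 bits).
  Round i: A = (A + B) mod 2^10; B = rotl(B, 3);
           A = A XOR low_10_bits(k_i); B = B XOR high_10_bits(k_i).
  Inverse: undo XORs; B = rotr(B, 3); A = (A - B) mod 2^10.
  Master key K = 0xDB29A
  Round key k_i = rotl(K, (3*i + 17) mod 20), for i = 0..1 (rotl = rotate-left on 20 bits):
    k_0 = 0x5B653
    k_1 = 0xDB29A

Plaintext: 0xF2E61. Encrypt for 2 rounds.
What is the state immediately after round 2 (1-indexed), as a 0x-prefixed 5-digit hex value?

s_0 = plaintext = 0xF2E61
s_1 = Round(s_0, k_0) = 0x1FE61
s_2 = Round(s_1, k_1) = 0x1E860

0x1E860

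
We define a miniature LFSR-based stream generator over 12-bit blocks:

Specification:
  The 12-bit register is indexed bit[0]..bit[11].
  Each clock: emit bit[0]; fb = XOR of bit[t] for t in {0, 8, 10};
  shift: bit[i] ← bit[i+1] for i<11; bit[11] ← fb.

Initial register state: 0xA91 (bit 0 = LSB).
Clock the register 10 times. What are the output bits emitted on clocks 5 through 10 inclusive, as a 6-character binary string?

100101

reg_0 = 0xA91
clock 1: out=1, reg = 0xD48
clock 2: out=0, reg = 0x6A4
clock 3: out=0, reg = 0xB52
clock 4: out=0, reg = 0xDA9
clock 5: out=1, reg = 0xED4
clock 6: out=0, reg = 0xF6A
clock 7: out=0, reg = 0x7B5
clock 8: out=1, reg = 0xBDA
clock 9: out=0, reg = 0xDED
clock 10: out=1, reg = 0xEF6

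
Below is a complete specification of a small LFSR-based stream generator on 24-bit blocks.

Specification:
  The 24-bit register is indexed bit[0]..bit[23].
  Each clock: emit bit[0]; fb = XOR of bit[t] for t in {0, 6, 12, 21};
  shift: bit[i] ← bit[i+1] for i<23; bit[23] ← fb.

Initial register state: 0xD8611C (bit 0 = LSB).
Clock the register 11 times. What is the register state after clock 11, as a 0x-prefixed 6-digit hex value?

0x7B1B0C

reg_0 = 0xD8611C
clock 1: out=0, reg = 0x6C308E
clock 2: out=0, reg = 0x361847
clock 3: out=1, reg = 0x1B0C23
clock 4: out=1, reg = 0x8D8611
clock 5: out=1, reg = 0xC6C308
clock 6: out=0, reg = 0x636184
clock 7: out=0, reg = 0xB1B0C2
clock 8: out=0, reg = 0xD8D861
clock 9: out=1, reg = 0xEC6C30
clock 10: out=0, reg = 0xF63618
clock 11: out=0, reg = 0x7B1B0C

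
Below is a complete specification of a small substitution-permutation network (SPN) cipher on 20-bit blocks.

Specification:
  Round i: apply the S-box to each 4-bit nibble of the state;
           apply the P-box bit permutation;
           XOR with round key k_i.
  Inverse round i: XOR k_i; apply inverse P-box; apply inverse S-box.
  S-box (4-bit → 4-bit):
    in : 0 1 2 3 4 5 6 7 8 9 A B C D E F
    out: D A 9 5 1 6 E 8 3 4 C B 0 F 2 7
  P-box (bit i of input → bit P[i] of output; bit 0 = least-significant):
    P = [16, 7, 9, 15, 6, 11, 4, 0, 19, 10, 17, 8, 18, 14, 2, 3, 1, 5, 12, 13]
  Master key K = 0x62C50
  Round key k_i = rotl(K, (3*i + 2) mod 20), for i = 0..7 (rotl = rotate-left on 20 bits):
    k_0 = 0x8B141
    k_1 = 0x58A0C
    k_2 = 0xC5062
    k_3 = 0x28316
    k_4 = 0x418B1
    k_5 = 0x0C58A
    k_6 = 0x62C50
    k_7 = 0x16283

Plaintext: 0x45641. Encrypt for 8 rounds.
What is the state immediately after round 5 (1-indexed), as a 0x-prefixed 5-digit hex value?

s_0 = plaintext = 0x45641
s_1 = Round(s_0, k_0) = 0xA7487
s_2 = Round(s_1, k_1) = 0xD3244
s_3 = Round(s_2, k_2) = 0x16104
s_4 = Round(s_3, k_3) = 0x3E66B
s_5 = Round(s_4, k_4) = 0x7C522
s_6 = Round(s_5, k_5) = 0x361CB
s_7 = Round(s_6, k_6) = 0x7F9DE
s_8 = Round(s_7, k_7) = 0x70A56

0x7C522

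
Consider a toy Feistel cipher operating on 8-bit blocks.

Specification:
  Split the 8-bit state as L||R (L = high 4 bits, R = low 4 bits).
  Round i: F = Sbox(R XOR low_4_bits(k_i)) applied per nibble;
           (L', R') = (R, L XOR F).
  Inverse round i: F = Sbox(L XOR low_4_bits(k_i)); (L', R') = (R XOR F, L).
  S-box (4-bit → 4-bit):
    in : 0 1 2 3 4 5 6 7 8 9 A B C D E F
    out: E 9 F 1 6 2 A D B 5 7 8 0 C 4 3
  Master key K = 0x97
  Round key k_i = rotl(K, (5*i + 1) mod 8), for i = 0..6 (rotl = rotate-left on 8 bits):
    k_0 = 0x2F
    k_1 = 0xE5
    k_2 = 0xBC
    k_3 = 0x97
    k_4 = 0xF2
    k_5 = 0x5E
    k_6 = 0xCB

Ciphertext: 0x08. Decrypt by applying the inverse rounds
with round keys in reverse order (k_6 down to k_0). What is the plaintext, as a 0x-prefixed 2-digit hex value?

0x3D

s_0 = ciphertext = 0x08
s_1 = InvRound(s_0, k_6) = 0x00
s_2 = InvRound(s_1, k_5) = 0x40
s_3 = InvRound(s_2, k_4) = 0xA4
s_4 = InvRound(s_3, k_3) = 0x8A
s_5 = InvRound(s_4, k_2) = 0xC8
s_6 = InvRound(s_5, k_1) = 0xDC
s_7 = InvRound(s_6, k_0) = 0x3D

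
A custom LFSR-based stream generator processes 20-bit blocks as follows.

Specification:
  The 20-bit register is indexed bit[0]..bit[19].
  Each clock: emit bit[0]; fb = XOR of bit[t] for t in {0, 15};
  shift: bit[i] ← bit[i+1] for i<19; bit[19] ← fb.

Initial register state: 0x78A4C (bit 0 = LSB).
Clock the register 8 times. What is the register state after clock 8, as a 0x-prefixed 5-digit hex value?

0x2378A

reg_0 = 0x78A4C
clock 1: out=0, reg = 0xBC526
clock 2: out=0, reg = 0xDE293
clock 3: out=1, reg = 0x6F149
clock 4: out=1, reg = 0x378A4
clock 5: out=0, reg = 0x1BC52
clock 6: out=0, reg = 0x8DE29
clock 7: out=1, reg = 0x46F14
clock 8: out=0, reg = 0x2378A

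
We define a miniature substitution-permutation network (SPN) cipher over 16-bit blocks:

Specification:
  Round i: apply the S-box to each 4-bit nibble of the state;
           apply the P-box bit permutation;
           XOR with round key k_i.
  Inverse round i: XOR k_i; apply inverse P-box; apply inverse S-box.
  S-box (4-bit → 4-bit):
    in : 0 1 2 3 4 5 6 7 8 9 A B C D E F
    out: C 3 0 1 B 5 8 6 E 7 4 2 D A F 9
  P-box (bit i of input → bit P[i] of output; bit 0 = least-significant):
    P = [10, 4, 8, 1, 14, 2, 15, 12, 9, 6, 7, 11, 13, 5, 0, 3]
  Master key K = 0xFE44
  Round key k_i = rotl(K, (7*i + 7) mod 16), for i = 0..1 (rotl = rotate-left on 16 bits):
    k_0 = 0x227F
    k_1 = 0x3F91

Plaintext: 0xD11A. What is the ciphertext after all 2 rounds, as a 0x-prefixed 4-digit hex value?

s_0 = plaintext = 0xD11A
s_1 = Round(s_0, k_0) = 0x6113
s_2 = Round(s_1, k_1) = 0x79DD

0x79DD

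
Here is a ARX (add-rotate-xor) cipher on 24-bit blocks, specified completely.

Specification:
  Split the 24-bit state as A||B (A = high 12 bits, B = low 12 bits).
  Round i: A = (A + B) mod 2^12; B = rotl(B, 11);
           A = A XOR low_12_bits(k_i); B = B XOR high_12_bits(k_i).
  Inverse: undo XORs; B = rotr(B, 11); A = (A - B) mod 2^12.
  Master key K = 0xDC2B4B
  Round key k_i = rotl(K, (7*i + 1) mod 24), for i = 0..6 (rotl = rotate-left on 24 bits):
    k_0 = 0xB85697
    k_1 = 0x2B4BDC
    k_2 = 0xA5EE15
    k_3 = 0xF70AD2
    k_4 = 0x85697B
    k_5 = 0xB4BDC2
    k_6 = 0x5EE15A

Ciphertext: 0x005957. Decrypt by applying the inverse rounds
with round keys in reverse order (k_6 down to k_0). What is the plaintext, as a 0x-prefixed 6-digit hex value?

0x1A6CF9

s_0 = ciphertext = 0x005957
s_1 = InvRound(s_0, k_6) = 0x7EC973
s_2 = InvRound(s_1, k_5) = 0x5BE470
s_3 = InvRound(s_2, k_4) = 0x47884D
s_4 = InvRound(s_3, k_3) = 0x030E7A
s_5 = InvRound(s_4, k_2) = 0x5DD848
s_6 = InvRound(s_5, k_1) = 0x8085F9
s_7 = InvRound(s_6, k_0) = 0x1A6CF9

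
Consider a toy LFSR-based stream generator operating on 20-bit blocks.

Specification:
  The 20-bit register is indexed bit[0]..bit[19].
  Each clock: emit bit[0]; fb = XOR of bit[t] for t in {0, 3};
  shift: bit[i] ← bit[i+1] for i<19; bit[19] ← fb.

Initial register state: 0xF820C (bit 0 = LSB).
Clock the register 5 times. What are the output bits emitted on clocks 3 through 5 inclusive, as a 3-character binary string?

reg_0 = 0xF820C
clock 1: out=0, reg = 0xFC106
clock 2: out=0, reg = 0x7E083
clock 3: out=1, reg = 0xBF041
clock 4: out=1, reg = 0xDF820
clock 5: out=0, reg = 0x6FC10

110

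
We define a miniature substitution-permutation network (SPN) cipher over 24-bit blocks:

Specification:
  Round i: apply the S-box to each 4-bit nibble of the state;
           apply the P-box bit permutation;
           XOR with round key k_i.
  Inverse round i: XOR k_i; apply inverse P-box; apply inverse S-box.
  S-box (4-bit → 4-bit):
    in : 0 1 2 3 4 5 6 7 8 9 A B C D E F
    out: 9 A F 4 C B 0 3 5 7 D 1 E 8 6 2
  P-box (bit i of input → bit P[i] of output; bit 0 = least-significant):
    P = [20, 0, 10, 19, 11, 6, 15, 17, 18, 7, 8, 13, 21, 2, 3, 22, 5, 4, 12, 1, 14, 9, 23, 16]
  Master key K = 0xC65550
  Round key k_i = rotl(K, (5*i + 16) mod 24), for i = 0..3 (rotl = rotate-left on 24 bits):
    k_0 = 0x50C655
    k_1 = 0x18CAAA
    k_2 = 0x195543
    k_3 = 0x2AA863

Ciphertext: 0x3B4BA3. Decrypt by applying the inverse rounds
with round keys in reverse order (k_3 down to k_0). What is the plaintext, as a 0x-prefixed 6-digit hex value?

0xBCAE96

s_0 = ciphertext = 0x3B4BA3
s_1 = InvRound(s_0, k_3) = 0x566CEB
s_2 = InvRound(s_1, k_2) = 0xD8420D
s_3 = InvRound(s_2, k_1) = 0x301F8F
s_4 = InvRound(s_3, k_0) = 0xBCAE96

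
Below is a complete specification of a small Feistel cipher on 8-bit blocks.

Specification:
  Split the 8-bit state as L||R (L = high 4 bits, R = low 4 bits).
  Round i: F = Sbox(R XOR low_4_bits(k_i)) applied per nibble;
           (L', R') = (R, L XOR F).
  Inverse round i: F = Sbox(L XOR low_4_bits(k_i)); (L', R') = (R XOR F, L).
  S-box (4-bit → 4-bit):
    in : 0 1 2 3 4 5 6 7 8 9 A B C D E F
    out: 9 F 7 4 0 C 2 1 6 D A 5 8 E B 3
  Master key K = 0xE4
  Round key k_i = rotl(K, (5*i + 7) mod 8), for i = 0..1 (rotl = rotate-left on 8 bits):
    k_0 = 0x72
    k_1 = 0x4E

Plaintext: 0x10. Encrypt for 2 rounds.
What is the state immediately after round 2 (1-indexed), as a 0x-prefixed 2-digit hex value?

s_0 = plaintext = 0x10
s_1 = Round(s_0, k_0) = 0x06
s_2 = Round(s_1, k_1) = 0x66

0x66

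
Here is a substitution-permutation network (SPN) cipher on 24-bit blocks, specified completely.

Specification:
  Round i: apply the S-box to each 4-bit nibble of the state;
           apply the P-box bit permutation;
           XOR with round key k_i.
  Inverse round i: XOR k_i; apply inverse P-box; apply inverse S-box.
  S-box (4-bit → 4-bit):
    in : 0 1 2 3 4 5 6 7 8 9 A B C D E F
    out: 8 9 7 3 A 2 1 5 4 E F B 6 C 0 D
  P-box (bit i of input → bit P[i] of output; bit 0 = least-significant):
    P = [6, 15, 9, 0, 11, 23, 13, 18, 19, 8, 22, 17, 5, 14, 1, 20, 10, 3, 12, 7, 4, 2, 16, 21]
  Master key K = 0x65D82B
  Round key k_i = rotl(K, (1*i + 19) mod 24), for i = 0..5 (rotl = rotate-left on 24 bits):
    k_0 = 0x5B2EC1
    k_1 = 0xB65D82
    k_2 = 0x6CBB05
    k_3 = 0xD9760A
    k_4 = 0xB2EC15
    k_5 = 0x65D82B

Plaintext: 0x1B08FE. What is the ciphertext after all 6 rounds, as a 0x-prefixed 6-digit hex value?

0x950981

s_0 = plaintext = 0x1B08FE
s_1 = Round(s_0, k_0) = 0x2F0259
s_2 = Round(s_1, k_1) = 0x6FCA17
s_3 = Round(s_2, k_2) = 0x22E4D7
s_4 = Round(s_3, k_3) = 0xDE4156
s_5 = Round(s_4, k_4) = 0x09AC55
s_6 = Round(s_5, k_5) = 0x950981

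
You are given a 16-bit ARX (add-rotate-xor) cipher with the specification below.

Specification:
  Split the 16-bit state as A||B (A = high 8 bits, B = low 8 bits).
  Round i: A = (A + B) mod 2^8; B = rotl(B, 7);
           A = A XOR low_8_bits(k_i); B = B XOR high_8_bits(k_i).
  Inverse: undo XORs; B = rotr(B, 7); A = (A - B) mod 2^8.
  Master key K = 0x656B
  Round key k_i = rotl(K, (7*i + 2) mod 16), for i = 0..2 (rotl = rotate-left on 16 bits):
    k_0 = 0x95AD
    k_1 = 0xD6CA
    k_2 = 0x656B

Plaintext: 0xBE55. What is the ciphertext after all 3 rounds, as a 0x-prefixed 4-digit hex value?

0xEBC1

s_0 = plaintext = 0xBE55
s_1 = Round(s_0, k_0) = 0xBE3F
s_2 = Round(s_1, k_1) = 0x3749
s_3 = Round(s_2, k_2) = 0xEBC1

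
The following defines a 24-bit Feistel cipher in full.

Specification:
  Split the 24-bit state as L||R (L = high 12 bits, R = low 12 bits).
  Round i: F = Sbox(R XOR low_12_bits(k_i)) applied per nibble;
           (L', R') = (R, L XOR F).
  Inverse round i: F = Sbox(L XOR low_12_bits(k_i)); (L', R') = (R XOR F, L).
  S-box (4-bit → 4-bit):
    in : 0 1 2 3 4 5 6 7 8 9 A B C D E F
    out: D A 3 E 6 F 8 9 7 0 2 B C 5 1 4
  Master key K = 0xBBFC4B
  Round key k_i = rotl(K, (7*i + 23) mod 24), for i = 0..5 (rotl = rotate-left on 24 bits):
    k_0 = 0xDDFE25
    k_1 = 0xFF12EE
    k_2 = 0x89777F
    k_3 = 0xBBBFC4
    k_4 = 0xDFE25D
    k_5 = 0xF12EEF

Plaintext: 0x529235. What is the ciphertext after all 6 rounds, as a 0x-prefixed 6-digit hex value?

0xB4DFED

s_0 = plaintext = 0x529235
s_1 = Round(s_0, k_0) = 0x235984
s_2 = Round(s_1, k_1) = 0x9849B7
s_3 = Round(s_2, k_2) = 0x9B7843
s_4 = Round(s_3, k_3) = 0x8430CE
s_5 = Round(s_4, k_4) = 0x0CEB4D
s_6 = Round(s_5, k_5) = 0xB4DFED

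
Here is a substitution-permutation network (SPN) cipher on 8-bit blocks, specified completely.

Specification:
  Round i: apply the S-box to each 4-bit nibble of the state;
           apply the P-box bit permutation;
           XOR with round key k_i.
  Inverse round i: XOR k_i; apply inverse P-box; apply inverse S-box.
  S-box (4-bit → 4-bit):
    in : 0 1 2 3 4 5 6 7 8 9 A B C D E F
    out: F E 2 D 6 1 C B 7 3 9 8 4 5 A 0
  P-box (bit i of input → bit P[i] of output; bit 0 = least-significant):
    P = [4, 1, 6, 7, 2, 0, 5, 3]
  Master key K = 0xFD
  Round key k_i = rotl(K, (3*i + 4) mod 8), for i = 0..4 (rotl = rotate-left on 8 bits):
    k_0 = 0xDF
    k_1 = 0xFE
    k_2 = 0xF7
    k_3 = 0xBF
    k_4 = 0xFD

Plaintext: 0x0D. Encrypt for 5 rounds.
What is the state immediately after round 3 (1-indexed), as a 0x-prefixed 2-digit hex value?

0x25

s_0 = plaintext = 0x0D
s_1 = Round(s_0, k_0) = 0xA2
s_2 = Round(s_1, k_1) = 0xF0
s_3 = Round(s_2, k_2) = 0x25
s_4 = Round(s_3, k_3) = 0xAE
s_5 = Round(s_4, k_4) = 0x73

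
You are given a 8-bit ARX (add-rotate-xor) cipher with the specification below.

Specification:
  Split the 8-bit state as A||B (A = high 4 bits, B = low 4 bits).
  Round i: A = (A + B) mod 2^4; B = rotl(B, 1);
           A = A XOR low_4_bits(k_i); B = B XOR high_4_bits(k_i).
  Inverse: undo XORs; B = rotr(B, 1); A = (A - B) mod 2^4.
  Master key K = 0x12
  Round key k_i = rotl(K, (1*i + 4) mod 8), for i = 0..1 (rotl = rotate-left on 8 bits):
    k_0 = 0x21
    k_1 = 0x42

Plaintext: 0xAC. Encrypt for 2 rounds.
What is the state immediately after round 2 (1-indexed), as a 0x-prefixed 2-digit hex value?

s_0 = plaintext = 0xAC
s_1 = Round(s_0, k_0) = 0x7B
s_2 = Round(s_1, k_1) = 0x03

0x03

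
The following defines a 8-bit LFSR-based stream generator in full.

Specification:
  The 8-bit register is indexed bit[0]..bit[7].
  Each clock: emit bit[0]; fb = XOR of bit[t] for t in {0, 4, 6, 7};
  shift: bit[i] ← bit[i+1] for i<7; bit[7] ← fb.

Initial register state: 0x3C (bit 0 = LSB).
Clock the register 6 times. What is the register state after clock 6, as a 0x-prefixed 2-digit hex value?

reg_0 = 0x3C
clock 1: out=0, reg = 0x9E
clock 2: out=0, reg = 0x4F
clock 3: out=1, reg = 0x27
clock 4: out=1, reg = 0x93
clock 5: out=1, reg = 0xC9
clock 6: out=1, reg = 0xE4

0xE4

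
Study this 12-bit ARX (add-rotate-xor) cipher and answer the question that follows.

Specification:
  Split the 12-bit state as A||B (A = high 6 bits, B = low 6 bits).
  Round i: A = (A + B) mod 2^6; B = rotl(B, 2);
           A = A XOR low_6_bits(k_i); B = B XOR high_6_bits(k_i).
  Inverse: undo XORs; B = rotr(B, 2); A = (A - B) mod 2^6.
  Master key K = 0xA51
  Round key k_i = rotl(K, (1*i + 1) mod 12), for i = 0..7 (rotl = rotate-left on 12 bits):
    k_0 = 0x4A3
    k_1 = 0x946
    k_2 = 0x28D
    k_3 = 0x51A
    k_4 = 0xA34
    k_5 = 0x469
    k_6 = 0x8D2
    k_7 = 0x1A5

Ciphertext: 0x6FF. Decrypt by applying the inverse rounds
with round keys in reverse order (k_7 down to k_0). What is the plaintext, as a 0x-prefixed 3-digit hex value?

0x211

s_0 = ciphertext = 0x6FF
s_1 = InvRound(s_0, k_7) = 0x81E
s_2 = InvRound(s_1, k_6) = 0x4DF
s_3 = InvRound(s_2, k_5) = 0x5E3
s_4 = InvRound(s_3, k_4) = 0xC72
s_5 = InvRound(s_4, k_3) = 0x0A9
s_6 = InvRound(s_5, k_2) = 0x5F8
s_7 = InvRound(s_6, k_1) = 0xE97
s_8 = InvRound(s_7, k_0) = 0x211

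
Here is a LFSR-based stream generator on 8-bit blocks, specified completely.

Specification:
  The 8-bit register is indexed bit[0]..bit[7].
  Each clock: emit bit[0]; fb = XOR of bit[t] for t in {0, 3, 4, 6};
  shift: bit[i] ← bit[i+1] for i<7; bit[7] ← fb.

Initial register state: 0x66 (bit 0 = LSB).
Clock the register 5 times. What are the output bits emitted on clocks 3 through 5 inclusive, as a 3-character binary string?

reg_0 = 0x66
clock 1: out=0, reg = 0xB3
clock 2: out=1, reg = 0x59
clock 3: out=1, reg = 0x2C
clock 4: out=0, reg = 0x96
clock 5: out=0, reg = 0xCB

100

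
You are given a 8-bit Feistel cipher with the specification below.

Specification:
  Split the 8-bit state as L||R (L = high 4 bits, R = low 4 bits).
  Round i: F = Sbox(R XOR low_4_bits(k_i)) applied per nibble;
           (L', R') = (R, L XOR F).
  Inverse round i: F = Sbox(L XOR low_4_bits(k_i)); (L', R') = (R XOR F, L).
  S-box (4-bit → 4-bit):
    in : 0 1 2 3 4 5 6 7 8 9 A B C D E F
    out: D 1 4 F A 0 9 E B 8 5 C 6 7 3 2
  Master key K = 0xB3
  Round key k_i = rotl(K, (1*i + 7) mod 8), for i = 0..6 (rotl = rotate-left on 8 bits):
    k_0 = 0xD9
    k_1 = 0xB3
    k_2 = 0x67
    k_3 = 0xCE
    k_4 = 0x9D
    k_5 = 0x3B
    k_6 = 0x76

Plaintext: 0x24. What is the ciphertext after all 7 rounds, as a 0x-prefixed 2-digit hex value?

s_0 = plaintext = 0x24
s_1 = Round(s_0, k_0) = 0x45
s_2 = Round(s_1, k_1) = 0x5D
s_3 = Round(s_2, k_2) = 0xD0
s_4 = Round(s_3, k_3) = 0x0E
s_5 = Round(s_4, k_4) = 0xEF
s_6 = Round(s_5, k_5) = 0xF4
s_7 = Round(s_6, k_6) = 0x4B

0x4B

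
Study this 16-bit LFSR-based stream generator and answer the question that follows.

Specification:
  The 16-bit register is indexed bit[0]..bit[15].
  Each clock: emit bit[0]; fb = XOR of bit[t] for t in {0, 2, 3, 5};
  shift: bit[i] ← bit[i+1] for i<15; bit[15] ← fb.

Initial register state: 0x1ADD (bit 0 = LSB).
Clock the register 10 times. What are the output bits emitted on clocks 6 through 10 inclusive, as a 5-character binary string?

reg_0 = 0x1ADD
clock 1: out=1, reg = 0x8D6E
clock 2: out=0, reg = 0xC6B7
clock 3: out=1, reg = 0xE35B
clock 4: out=1, reg = 0x71AD
clock 5: out=1, reg = 0x38D6
clock 6: out=0, reg = 0x9C6B
clock 7: out=1, reg = 0xCE35
clock 8: out=1, reg = 0xE71A
clock 9: out=0, reg = 0xF38D
clock 10: out=1, reg = 0xF9C6

01101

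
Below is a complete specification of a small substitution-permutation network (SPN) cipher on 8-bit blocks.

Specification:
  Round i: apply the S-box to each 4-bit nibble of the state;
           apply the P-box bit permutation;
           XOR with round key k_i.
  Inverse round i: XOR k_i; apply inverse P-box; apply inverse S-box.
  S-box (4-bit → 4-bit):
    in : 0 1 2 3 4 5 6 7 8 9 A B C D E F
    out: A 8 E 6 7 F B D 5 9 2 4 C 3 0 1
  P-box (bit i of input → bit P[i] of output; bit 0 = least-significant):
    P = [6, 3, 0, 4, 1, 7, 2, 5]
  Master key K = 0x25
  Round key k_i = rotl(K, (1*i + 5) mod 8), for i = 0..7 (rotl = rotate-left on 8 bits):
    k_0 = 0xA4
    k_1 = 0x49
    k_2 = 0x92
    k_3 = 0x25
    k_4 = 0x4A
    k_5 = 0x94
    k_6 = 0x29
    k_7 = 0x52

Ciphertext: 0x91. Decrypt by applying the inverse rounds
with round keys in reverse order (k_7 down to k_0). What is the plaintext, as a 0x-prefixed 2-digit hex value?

0xDE

s_0 = ciphertext = 0x91
s_1 = InvRound(s_0, k_7) = 0xD8
s_2 = InvRound(s_1, k_6) = 0x07
s_3 = InvRound(s_2, k_5) = 0xDC
s_4 = InvRound(s_3, k_4) = 0x41
s_5 = InvRound(s_4, k_3) = 0xCF
s_6 = InvRound(s_5, k_2) = 0xB5
s_7 = InvRound(s_6, k_1) = 0x26
s_8 = InvRound(s_7, k_0) = 0xDE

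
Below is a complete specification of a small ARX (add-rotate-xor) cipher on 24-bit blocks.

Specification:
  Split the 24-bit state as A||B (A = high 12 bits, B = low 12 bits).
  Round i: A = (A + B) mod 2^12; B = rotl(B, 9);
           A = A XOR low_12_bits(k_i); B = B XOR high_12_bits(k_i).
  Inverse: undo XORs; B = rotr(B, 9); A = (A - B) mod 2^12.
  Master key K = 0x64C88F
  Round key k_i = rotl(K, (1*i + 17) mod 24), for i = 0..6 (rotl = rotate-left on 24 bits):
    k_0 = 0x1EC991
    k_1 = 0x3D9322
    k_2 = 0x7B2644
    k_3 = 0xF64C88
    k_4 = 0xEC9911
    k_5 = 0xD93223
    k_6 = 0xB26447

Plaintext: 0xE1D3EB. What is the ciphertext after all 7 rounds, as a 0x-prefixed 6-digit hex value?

0x82545F

s_0 = plaintext = 0xE1D3EB
s_1 = Round(s_0, k_0) = 0xB99791
s_2 = Round(s_1, k_1) = 0x00812B
s_3 = Round(s_2, k_2) = 0x777197
s_4 = Round(s_3, k_3) = 0x586156
s_5 = Round(s_4, k_4) = 0xFCD2E3
s_6 = Round(s_5, k_5) = 0x093BCF
s_7 = Round(s_6, k_6) = 0x82545F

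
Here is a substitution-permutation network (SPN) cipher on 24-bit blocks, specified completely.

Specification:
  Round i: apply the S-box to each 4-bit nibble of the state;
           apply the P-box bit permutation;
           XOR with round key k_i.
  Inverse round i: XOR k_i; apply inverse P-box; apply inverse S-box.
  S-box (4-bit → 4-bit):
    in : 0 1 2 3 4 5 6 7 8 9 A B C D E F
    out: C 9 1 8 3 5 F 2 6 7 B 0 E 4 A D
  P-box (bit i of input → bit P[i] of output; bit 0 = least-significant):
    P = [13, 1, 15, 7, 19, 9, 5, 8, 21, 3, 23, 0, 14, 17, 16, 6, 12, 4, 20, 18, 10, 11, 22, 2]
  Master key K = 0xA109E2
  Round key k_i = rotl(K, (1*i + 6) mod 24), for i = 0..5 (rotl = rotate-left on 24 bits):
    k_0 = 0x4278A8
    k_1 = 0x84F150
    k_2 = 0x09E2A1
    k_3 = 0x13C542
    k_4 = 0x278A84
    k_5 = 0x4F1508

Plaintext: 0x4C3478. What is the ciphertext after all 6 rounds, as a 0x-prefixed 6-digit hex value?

0x2F9E9B

s_0 = plaintext = 0x4C3478
s_1 = Round(s_0, k_0) = 0x76F6F2
s_2 = Round(s_1, k_1) = 0x398829
s_3 = Round(s_2, k_2) = 0x9252BF
s_4 = Round(s_3, k_3) = 0x7239C2
s_5 = Round(s_4, k_4) = 0x87B1EC
s_6 = Round(s_5, k_5) = 0x2F9E9B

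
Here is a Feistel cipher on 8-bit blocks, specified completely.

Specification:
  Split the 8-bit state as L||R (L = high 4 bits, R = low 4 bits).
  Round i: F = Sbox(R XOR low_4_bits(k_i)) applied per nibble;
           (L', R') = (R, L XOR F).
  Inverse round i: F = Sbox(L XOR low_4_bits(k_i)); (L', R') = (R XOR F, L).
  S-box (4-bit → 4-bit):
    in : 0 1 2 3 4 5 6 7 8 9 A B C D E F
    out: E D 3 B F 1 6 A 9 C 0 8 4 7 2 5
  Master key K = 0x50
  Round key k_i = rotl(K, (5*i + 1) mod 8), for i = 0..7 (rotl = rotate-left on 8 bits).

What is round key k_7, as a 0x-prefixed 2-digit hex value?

K = 0x50
k_0 = rotl(K, (5*0+1) mod 8) = rotl(K, 1) = 0xA0
k_1 = rotl(K, (5*1+1) mod 8) = rotl(K, 6) = 0x14
k_2 = rotl(K, (5*2+1) mod 8) = rotl(K, 3) = 0x82
k_3 = rotl(K, (5*3+1) mod 8) = rotl(K, 0) = 0x50
k_4 = rotl(K, (5*4+1) mod 8) = rotl(K, 5) = 0x0A
k_5 = rotl(K, (5*5+1) mod 8) = rotl(K, 2) = 0x41
k_6 = rotl(K, (5*6+1) mod 8) = rotl(K, 7) = 0x28
k_7 = rotl(K, (5*7+1) mod 8) = rotl(K, 4) = 0x05

0x05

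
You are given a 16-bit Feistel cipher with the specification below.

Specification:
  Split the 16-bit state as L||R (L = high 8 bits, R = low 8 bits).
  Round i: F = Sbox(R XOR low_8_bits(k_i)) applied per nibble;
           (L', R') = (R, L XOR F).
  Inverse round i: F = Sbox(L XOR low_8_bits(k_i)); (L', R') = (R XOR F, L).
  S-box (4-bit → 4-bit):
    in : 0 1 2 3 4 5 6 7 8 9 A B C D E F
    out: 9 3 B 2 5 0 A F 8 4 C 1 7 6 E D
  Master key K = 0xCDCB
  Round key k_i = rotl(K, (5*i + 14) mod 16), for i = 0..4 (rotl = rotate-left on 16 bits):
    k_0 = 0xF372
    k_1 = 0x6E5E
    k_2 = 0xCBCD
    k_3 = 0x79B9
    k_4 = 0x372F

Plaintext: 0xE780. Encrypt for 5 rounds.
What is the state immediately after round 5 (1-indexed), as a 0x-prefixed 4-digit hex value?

s_0 = plaintext = 0xE780
s_1 = Round(s_0, k_0) = 0x803C
s_2 = Round(s_1, k_1) = 0x3C2B
s_3 = Round(s_2, k_2) = 0x2BD6
s_4 = Round(s_3, k_3) = 0xD686
s_5 = Round(s_4, k_4) = 0x8612

0x8612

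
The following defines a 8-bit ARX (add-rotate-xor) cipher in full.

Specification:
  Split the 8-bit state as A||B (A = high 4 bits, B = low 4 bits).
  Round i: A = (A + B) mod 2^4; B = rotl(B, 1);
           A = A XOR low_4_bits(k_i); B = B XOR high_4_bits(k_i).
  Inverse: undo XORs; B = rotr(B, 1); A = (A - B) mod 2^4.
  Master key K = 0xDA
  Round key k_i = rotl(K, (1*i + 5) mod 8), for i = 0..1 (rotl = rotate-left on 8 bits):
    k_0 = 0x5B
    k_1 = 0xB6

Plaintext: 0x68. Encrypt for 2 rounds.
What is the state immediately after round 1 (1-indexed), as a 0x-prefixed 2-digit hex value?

0x54

s_0 = plaintext = 0x68
s_1 = Round(s_0, k_0) = 0x54
s_2 = Round(s_1, k_1) = 0xF3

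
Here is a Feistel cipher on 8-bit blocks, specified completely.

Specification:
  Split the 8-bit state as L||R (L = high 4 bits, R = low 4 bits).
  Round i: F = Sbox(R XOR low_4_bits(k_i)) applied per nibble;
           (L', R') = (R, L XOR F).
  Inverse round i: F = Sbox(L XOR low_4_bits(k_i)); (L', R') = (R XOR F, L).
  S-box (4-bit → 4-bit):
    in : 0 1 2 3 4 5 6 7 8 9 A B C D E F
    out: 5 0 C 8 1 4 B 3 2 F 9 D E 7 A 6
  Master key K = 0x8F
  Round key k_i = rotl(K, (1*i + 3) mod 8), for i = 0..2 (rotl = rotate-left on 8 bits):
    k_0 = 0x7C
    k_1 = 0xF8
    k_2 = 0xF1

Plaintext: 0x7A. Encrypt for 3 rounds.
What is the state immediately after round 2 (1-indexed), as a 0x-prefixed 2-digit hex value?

0xCB

s_0 = plaintext = 0x7A
s_1 = Round(s_0, k_0) = 0xAC
s_2 = Round(s_1, k_1) = 0xCB
s_3 = Round(s_2, k_2) = 0xB5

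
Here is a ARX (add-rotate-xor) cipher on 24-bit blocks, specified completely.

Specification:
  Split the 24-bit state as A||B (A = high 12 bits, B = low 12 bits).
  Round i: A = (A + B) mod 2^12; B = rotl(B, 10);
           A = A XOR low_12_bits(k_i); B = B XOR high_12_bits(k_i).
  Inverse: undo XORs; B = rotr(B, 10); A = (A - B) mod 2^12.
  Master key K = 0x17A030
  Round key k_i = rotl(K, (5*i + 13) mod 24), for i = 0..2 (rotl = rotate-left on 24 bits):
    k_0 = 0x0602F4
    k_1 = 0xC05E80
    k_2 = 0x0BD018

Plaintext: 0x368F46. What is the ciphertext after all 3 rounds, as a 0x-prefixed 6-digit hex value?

s_0 = plaintext = 0x368F46
s_1 = Round(s_0, k_0) = 0x05ABB1
s_2 = Round(s_1, k_1) = 0x28BAE9
s_3 = Round(s_2, k_2) = 0xD6C607

0xD6C607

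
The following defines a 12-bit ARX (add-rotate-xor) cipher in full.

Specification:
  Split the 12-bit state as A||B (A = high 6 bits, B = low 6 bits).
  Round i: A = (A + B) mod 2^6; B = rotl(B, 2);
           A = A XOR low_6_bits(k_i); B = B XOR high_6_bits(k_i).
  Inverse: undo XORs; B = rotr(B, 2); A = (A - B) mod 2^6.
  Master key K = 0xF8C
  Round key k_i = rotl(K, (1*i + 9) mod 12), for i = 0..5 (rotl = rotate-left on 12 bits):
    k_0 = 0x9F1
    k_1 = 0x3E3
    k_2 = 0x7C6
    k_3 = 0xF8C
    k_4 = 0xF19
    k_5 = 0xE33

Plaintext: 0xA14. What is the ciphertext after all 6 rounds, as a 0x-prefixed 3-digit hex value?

s_0 = plaintext = 0xA14
s_1 = Round(s_0, k_0) = 0x376
s_2 = Round(s_1, k_1) = 0x814
s_3 = Round(s_2, k_2) = 0xC8E
s_4 = Round(s_3, k_3) = 0x306
s_5 = Round(s_4, k_4) = 0x2E4
s_6 = Round(s_5, k_5) = 0x72A

0x72A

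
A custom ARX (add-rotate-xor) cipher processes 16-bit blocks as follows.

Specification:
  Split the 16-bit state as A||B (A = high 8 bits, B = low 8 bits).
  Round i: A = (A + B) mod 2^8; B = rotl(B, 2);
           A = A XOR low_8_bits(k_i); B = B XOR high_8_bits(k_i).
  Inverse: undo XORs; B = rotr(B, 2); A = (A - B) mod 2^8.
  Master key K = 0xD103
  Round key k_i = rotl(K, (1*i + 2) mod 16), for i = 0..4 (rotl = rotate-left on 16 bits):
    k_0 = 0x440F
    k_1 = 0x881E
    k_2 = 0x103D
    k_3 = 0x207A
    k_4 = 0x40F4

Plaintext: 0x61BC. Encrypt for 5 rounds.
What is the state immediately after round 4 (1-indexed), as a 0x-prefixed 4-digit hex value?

s_0 = plaintext = 0x61BC
s_1 = Round(s_0, k_0) = 0x12B6
s_2 = Round(s_1, k_1) = 0xD652
s_3 = Round(s_2, k_2) = 0x1559
s_4 = Round(s_3, k_3) = 0x1445
s_5 = Round(s_4, k_4) = 0xAD55

0x1445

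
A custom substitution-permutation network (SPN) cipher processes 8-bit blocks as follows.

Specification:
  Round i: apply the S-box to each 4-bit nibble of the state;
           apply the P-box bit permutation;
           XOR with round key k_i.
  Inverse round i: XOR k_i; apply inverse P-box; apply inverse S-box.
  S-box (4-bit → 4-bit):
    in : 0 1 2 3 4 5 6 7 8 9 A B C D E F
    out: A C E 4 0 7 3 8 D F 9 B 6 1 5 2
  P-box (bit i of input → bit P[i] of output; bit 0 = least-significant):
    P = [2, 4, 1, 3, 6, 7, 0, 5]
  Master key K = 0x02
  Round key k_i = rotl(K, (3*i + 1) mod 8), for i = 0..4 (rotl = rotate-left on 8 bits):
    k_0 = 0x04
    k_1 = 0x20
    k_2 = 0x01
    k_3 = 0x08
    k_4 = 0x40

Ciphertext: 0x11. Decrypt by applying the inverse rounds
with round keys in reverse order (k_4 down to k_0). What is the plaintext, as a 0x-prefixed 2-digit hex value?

s_0 = ciphertext = 0x11
s_1 = InvRound(s_0, k_4) = 0xEF
s_2 = InvRound(s_1, k_3) = 0x9E
s_3 = InvRound(s_2, k_2) = 0xC9
s_4 = InvRound(s_3, k_1) = 0x97
s_5 = InvRound(s_4, k_0) = 0xCC

0xCC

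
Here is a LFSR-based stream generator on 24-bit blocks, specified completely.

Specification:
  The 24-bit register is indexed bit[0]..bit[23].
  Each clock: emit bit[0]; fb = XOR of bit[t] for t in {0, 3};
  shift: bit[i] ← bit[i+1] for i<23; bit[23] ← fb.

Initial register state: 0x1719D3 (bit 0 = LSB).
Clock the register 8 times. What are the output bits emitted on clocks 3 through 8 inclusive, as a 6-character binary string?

reg_0 = 0x1719D3
clock 1: out=1, reg = 0x8B8CE9
clock 2: out=1, reg = 0x45C674
clock 3: out=0, reg = 0x22E33A
clock 4: out=0, reg = 0x91719D
clock 5: out=1, reg = 0x48B8CE
clock 6: out=0, reg = 0xA45C67
clock 7: out=1, reg = 0xD22E33
clock 8: out=1, reg = 0xE91719

001011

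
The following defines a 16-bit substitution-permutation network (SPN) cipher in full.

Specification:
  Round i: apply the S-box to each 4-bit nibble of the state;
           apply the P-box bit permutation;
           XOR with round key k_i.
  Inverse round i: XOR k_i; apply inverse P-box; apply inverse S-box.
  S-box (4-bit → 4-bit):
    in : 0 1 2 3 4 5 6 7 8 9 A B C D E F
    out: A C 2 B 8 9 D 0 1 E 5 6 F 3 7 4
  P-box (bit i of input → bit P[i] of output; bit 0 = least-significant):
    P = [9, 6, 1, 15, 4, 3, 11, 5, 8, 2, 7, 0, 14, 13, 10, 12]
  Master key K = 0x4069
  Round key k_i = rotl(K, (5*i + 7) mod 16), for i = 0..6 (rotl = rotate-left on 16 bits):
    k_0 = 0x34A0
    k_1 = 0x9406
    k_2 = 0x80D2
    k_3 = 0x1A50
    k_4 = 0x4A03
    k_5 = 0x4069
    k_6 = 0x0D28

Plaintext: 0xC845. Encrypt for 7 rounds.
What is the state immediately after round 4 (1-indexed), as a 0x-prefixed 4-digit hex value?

s_0 = plaintext = 0xC845
s_1 = Round(s_0, k_0) = 0xC380
s_2 = Round(s_1, k_1) = 0x6153
s_3 = Round(s_2, k_2) = 0x5623
s_4 = Round(s_3, k_3) = 0xC999
s_5 = Round(s_4, k_4) = 0xB6EC
s_6 = Round(s_5, k_5) = 0xEFB2
s_7 = Round(s_6, k_6) = 0x61E0

0xC999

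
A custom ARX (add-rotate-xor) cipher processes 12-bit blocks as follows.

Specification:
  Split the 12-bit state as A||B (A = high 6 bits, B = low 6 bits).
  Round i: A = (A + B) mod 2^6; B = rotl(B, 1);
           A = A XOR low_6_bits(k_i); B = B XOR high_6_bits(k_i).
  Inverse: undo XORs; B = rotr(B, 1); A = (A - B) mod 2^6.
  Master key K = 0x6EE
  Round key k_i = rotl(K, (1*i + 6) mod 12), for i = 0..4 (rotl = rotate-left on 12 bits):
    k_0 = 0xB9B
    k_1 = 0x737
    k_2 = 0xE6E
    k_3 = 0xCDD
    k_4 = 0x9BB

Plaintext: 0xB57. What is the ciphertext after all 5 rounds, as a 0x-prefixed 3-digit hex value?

0x705

s_0 = plaintext = 0xB57
s_1 = Round(s_0, k_0) = 0x7C0
s_2 = Round(s_1, k_1) = 0xA1C
s_3 = Round(s_2, k_2) = 0xA81
s_4 = Round(s_3, k_3) = 0xDB1
s_5 = Round(s_4, k_4) = 0x705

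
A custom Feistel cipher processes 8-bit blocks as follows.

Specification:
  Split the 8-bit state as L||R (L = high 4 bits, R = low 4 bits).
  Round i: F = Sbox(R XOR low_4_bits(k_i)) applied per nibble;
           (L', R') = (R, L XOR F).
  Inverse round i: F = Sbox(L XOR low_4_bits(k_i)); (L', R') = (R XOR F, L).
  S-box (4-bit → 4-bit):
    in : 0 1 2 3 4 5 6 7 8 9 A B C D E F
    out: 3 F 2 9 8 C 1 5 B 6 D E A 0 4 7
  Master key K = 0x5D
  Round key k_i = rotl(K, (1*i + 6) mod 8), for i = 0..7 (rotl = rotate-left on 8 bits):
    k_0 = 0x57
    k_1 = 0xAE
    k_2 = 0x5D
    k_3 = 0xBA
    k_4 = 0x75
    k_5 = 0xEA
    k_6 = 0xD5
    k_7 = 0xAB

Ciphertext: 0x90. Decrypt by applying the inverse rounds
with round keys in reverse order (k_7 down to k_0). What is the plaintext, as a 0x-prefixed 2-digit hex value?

s_0 = ciphertext = 0x90
s_1 = InvRound(s_0, k_7) = 0x29
s_2 = InvRound(s_1, k_6) = 0xC2
s_3 = InvRound(s_2, k_5) = 0x3C
s_4 = InvRound(s_3, k_4) = 0xD3
s_5 = InvRound(s_4, k_3) = 0x6D
s_6 = InvRound(s_5, k_2) = 0x36
s_7 = InvRound(s_6, k_1) = 0x63
s_8 = InvRound(s_7, k_0) = 0xC6

0xC6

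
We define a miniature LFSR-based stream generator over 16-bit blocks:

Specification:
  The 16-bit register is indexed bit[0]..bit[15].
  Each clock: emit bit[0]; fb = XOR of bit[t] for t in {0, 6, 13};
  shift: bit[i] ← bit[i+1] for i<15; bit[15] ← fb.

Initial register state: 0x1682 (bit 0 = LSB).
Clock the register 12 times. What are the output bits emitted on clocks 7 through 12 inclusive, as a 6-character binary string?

reg_0 = 0x1682
clock 1: out=0, reg = 0x0B41
clock 2: out=1, reg = 0x05A0
clock 3: out=0, reg = 0x02D0
clock 4: out=0, reg = 0x8168
clock 5: out=0, reg = 0xC0B4
clock 6: out=0, reg = 0x605A
clock 7: out=0, reg = 0x302D
clock 8: out=1, reg = 0x1816
clock 9: out=0, reg = 0x0C0B
clock 10: out=1, reg = 0x8605
clock 11: out=1, reg = 0xC302
clock 12: out=0, reg = 0x6181

010110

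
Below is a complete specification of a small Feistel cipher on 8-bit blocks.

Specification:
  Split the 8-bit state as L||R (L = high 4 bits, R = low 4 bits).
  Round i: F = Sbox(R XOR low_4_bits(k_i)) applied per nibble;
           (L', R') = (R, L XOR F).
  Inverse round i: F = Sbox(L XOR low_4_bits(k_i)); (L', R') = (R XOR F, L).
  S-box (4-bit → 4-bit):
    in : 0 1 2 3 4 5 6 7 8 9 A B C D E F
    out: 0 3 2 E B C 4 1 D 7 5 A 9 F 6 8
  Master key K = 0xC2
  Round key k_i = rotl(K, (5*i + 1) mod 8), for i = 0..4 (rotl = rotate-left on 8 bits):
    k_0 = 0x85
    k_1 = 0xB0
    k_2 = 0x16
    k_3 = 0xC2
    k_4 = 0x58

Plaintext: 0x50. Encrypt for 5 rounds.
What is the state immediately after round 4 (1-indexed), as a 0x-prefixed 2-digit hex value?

s_0 = plaintext = 0x50
s_1 = Round(s_0, k_0) = 0x09
s_2 = Round(s_1, k_1) = 0x97
s_3 = Round(s_2, k_2) = 0x7A
s_4 = Round(s_3, k_3) = 0xAA
s_5 = Round(s_4, k_4) = 0xA8

0xAA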